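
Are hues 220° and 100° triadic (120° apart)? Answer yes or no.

yes

Angular distance: |220 − 100| = 120 = 120°.
Triadic (120° apart) requires 120°.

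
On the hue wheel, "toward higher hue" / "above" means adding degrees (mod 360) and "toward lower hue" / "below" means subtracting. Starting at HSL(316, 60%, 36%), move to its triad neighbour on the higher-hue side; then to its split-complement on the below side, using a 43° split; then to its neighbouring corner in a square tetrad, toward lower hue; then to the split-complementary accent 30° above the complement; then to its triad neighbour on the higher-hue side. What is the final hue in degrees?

93°

316 + 120 = 436 → 436 − 360 = 76°   (triadic ↑)
76 + 137 = 213°   (split-comp 43° ↓)
213 − 90 = 123°   (square ↓)
123 + 210 = 333°   (split-comp 30° ↑)
333 + 120 = 453 → 453 − 360 = 93°   (triadic ↑)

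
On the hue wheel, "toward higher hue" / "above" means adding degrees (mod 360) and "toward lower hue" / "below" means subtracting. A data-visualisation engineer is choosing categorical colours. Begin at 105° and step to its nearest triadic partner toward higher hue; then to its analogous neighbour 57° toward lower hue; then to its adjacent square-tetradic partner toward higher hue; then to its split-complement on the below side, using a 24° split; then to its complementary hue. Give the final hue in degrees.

+120° (triadic ↑): 105 + 120 = 225°
−57° (analog 57° ↓): 225 − 57 = 168°
+90° (square ↑): 168 + 90 = 258°
+156° (split-comp 24° ↓): 258 + 156 = 414 → 414 − 360 = 54°
+180° (complement): 54 + 180 = 234°

234°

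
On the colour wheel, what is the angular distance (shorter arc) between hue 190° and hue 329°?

|190 − 329| = 139.
139 ≤ 180, so the shorter arc is 139°.

139°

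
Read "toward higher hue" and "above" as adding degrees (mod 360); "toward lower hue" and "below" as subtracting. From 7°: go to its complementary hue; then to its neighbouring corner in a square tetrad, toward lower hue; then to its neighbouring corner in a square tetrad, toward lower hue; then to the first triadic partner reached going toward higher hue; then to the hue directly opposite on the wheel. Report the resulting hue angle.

complement +180°: 7 + 180 = 187°
square ↓ −90°: 187 − 90 = 97°
square ↓ −90°: 97 − 90 = 7°
triadic ↑ +120°: 7 + 120 = 127°
complement +180°: 127 + 180 = 307°

307°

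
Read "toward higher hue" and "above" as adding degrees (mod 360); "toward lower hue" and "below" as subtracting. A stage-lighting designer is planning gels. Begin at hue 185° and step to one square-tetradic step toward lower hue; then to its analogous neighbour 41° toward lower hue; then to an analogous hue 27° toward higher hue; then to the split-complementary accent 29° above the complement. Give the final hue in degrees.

185 − 90 = 95°   (square ↓)
95 − 41 = 54°   (analog 41° ↓)
54 + 27 = 81°   (analog 27° ↑)
81 + 209 = 290°   (split-comp 29° ↑)

290°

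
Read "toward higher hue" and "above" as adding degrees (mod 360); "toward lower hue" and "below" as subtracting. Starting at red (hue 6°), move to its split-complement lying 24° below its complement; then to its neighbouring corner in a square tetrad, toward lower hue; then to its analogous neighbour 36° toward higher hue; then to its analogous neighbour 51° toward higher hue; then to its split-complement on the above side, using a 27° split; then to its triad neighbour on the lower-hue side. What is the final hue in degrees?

+156° (split-comp 24° ↓): 6 + 156 = 162°
−90° (square ↓): 162 − 90 = 72°
+36° (analog 36° ↑): 72 + 36 = 108°
+51° (analog 51° ↑): 108 + 51 = 159°
+207° (split-comp 27° ↑): 159 + 207 = 366 → 366 − 360 = 6°
−120° (triadic ↓): 6 − 120 = -114 → -114 + 360 = 246°

246°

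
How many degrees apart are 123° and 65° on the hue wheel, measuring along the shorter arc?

58°

|123 − 65| = 58.
58 ≤ 180, so the shorter arc is 58°.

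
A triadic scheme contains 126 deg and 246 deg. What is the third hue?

6°

A triad spaces three hues 120° apart.
The full set is {6°, 126°, 246°}.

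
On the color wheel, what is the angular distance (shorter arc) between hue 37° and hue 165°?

|37 − 165| = 128.
128 ≤ 180, so the shorter arc is 128°.

128°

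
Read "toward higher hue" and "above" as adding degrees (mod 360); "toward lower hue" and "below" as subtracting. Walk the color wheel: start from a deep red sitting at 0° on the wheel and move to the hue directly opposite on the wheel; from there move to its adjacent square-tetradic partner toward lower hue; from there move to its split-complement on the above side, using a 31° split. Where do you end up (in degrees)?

0 + 180 = 180°   (complement)
180 − 90 = 90°   (square ↓)
90 + 211 = 301°   (split-comp 31° ↑)

301°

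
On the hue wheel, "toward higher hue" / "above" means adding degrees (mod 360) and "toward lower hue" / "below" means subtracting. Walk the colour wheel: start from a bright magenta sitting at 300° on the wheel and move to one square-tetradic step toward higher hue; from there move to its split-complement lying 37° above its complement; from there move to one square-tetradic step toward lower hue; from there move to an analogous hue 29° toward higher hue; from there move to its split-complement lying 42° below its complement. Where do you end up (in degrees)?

square ↑ +90°: 300 + 90 = 390 → 390 − 360 = 30°
split-comp 37° ↑ +217°: 30 + 217 = 247°
square ↓ −90°: 247 − 90 = 157°
analog 29° ↑ +29°: 157 + 29 = 186°
split-comp 42° ↓ +138°: 186 + 138 = 324°

324°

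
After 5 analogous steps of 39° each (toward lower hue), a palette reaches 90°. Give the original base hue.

5 steps of 39° (toward lower hue) give a net shift of −195°.
Start = end − shift: 90 + 195 = 285°

285°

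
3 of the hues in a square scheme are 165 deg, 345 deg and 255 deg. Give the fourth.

75°

A square tetradic scheme places four hues every 90°.
The full set through 165° is {75°, 165°, 255°, 345°}.
Given {165°, 255°, 345°}, the missing hue is 75°.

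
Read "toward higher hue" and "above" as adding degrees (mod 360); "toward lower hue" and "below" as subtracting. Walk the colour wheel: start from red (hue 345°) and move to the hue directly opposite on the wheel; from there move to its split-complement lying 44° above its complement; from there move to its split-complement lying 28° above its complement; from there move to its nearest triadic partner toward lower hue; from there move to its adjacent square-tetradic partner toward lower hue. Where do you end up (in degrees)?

complement +180°: 345 + 180 = 525 → 525 − 360 = 165°
split-comp 44° ↑ +224°: 165 + 224 = 389 → 389 − 360 = 29°
split-comp 28° ↑ +208°: 29 + 208 = 237°
triadic ↓ −120°: 237 − 120 = 117°
square ↓ −90°: 117 − 90 = 27°

27°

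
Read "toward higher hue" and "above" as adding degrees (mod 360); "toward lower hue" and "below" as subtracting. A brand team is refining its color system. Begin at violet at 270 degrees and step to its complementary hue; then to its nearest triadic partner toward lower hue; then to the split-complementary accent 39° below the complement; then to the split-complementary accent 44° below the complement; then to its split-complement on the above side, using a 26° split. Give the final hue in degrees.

+180° (complement): 270 + 180 = 450 → 450 − 360 = 90°
−120° (triadic ↓): 90 − 120 = -30 → -30 + 360 = 330°
+141° (split-comp 39° ↓): 330 + 141 = 471 → 471 − 360 = 111°
+136° (split-comp 44° ↓): 111 + 136 = 247°
+206° (split-comp 26° ↑): 247 + 206 = 453 → 453 − 360 = 93°

93°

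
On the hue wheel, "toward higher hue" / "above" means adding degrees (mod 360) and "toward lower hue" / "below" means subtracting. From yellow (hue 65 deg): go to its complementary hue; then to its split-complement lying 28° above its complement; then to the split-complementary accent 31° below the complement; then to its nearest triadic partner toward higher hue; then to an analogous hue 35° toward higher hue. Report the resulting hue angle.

37°

complement +180°: 65 + 180 = 245°
split-comp 28° ↑ +208°: 245 + 208 = 453 → 453 − 360 = 93°
split-comp 31° ↓ +149°: 93 + 149 = 242°
triadic ↑ +120°: 242 + 120 = 362 → 362 − 360 = 2°
analog 35° ↑ +35°: 2 + 35 = 37°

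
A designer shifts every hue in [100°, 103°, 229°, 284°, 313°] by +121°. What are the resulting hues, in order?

221°, 224°, 350°, 45°, 74°

100 + 121 = 221°
103 + 121 = 224°
229 + 121 = 350°
284 + 121 = 405 → 405 − 360 = 45°
313 + 121 = 434 → 434 − 360 = 74°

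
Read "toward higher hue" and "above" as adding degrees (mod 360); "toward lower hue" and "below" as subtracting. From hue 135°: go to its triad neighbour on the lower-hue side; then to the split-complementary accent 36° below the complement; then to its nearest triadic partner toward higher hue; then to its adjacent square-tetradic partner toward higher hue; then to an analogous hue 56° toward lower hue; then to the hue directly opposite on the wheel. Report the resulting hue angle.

−120° (triadic ↓): 135 − 120 = 15°
+144° (split-comp 36° ↓): 15 + 144 = 159°
+120° (triadic ↑): 159 + 120 = 279°
+90° (square ↑): 279 + 90 = 369 → 369 − 360 = 9°
−56° (analog 56° ↓): 9 − 56 = -47 → -47 + 360 = 313°
+180° (complement): 313 + 180 = 493 → 493 − 360 = 133°

133°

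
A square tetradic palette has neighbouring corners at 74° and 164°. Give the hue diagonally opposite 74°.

254°

A square tetradic scheme places four hues 90° apart; opposite corners are 180° apart.
74 + 180 = 254°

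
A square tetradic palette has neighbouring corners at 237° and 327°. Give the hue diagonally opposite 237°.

A square tetradic scheme places four hues 90° apart; opposite corners are 180° apart.
237 + 180 = 417 → 417 − 360 = 57°

57°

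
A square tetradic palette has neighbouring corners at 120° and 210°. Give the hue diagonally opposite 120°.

A square tetradic scheme places four hues 90° apart; opposite corners are 180° apart.
120 + 180 = 300°

300°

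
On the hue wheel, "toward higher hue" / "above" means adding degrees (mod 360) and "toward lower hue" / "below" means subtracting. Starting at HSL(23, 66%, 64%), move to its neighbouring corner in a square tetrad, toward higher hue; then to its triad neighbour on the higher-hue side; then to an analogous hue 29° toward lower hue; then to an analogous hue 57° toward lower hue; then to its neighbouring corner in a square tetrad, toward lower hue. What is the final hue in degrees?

23 + 90 = 113°   (square ↑)
113 + 120 = 233°   (triadic ↑)
233 − 29 = 204°   (analog 29° ↓)
204 − 57 = 147°   (analog 57° ↓)
147 − 90 = 57°   (square ↓)

57°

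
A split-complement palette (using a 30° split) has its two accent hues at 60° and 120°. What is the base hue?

270°

The accents sit 30° either side of the complement, so the complement is their short-arc midpoint on the wheel.
Short-arc midpoint of 60° and 120°: 90°.
Base is 180° from the complement: 90 − 180 = -90 → -90 + 360 = 270°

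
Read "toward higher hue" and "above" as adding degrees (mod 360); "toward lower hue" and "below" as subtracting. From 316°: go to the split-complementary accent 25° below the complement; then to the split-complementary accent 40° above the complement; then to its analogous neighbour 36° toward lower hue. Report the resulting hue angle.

295°

+155° (split-comp 25° ↓): 316 + 155 = 471 → 471 − 360 = 111°
+220° (split-comp 40° ↑): 111 + 220 = 331°
−36° (analog 36° ↓): 331 − 36 = 295°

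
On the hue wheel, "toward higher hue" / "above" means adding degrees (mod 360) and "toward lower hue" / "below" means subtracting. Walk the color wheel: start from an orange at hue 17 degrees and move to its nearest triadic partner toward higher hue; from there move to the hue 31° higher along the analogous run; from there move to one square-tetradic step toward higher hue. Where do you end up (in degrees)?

258°

+120° (triadic ↑): 17 + 120 = 137°
+31° (analog 31° ↑): 137 + 31 = 168°
+90° (square ↑): 168 + 90 = 258°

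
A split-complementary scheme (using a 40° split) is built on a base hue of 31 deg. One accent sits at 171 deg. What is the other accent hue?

Split-complementary hues sit 40° either side of the complement.
Complement of the base 31°: 31 + 180 = 211°
The given accent 171° is 40° one side of 211°; the other accent sits 40° the other side: 211 + 40 = 251°

251°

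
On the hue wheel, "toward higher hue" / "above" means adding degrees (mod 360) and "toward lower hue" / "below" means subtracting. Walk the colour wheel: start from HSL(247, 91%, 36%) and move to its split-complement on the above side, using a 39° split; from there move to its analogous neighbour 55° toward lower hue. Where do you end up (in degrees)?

51°

+219° (split-comp 39° ↑): 247 + 219 = 466 → 466 − 360 = 106°
−55° (analog 55° ↓): 106 − 55 = 51°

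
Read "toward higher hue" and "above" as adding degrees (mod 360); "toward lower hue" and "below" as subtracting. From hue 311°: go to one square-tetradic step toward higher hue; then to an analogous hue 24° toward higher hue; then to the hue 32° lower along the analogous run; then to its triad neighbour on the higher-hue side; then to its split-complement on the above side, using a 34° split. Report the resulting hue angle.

7°

square ↑ +90°: 311 + 90 = 401 → 401 − 360 = 41°
analog 24° ↑ +24°: 41 + 24 = 65°
analog 32° ↓ −32°: 65 − 32 = 33°
triadic ↑ +120°: 33 + 120 = 153°
split-comp 34° ↑ +214°: 153 + 214 = 367 → 367 − 360 = 7°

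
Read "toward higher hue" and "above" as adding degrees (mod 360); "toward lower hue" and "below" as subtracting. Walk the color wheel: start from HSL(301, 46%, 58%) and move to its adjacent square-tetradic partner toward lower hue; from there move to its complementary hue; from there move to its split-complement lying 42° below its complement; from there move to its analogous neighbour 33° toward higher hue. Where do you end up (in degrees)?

202°

square ↓ −90°: 301 − 90 = 211°
complement +180°: 211 + 180 = 391 → 391 − 360 = 31°
split-comp 42° ↓ +138°: 31 + 138 = 169°
analog 33° ↑ +33°: 169 + 33 = 202°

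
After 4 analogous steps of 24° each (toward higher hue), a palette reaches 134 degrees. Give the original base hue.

4 steps of 24° (toward higher hue) give a net shift of +96°.
Start = end − shift: 134 − 96 = 38°

38°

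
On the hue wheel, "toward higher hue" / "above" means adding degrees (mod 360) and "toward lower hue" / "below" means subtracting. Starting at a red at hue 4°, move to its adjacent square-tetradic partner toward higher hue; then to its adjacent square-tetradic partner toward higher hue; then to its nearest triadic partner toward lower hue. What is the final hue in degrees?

+90° (square ↑): 4 + 90 = 94°
+90° (square ↑): 94 + 90 = 184°
−120° (triadic ↓): 184 − 120 = 64°

64°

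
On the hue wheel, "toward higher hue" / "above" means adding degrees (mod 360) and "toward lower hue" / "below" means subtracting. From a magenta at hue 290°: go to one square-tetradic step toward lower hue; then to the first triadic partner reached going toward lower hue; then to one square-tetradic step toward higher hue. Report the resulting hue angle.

square ↓ −90°: 290 − 90 = 200°
triadic ↓ −120°: 200 − 120 = 80°
square ↑ +90°: 80 + 90 = 170°

170°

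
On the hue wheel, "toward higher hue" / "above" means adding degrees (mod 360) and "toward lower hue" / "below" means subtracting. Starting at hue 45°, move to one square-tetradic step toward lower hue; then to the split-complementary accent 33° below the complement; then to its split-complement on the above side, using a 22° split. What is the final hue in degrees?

−90° (square ↓): 45 − 90 = -45 → -45 + 360 = 315°
+147° (split-comp 33° ↓): 315 + 147 = 462 → 462 − 360 = 102°
+202° (split-comp 22° ↑): 102 + 202 = 304°

304°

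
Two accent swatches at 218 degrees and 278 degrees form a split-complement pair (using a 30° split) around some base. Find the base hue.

68°

The accents sit 30° either side of the complement, so the complement is their short-arc midpoint on the wheel.
Short-arc midpoint of 218° and 278°: 248°.
Base is 180° from the complement: 248 − 180 = 68°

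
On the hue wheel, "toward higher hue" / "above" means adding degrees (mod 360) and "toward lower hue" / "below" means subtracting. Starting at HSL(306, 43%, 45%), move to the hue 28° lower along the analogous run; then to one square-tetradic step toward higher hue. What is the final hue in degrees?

−28° (analog 28° ↓): 306 − 28 = 278°
+90° (square ↑): 278 + 90 = 368 → 368 − 360 = 8°

8°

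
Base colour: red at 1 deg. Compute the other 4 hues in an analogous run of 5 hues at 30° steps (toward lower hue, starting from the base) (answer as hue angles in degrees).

331°, 301°, 271°, and 241°

Analogous hues sit every 30° along the wheel.
1 − 30 = -29 → -29 + 360 = 331°
1 − 60 = -59 → -59 + 360 = 301°
1 − 90 = -89 → -89 + 360 = 271°
1 − 120 = -119 → -119 + 360 = 241°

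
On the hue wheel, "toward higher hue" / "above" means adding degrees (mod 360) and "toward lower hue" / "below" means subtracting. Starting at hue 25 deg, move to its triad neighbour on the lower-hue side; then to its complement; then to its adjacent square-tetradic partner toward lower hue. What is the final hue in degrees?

25 − 120 = -95 → -95 + 360 = 265°   (triadic ↓)
265 + 180 = 445 → 445 − 360 = 85°   (complement)
85 − 90 = -5 → -5 + 360 = 355°   (square ↓)

355°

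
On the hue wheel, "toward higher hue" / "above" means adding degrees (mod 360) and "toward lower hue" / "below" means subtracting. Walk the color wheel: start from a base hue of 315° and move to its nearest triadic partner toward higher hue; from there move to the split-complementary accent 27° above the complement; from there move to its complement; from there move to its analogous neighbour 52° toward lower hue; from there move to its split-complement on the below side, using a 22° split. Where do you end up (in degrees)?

315 + 120 = 435 → 435 − 360 = 75°   (triadic ↑)
75 + 207 = 282°   (split-comp 27° ↑)
282 + 180 = 462 → 462 − 360 = 102°   (complement)
102 − 52 = 50°   (analog 52° ↓)
50 + 158 = 208°   (split-comp 22° ↓)

208°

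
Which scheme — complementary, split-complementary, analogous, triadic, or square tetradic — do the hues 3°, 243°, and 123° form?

Sort the hues: 3°, 123°, 243°.
Successive gaps around the wheel: 120°, 120°, 120°.
Three hues equally spaced 120° apart form a triad.

triadic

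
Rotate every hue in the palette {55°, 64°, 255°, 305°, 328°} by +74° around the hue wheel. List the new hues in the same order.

129°, 138°, 329°, 19°, 42°

55 + 74 = 129°
64 + 74 = 138°
255 + 74 = 329°
305 + 74 = 379 → 379 − 360 = 19°
328 + 74 = 402 → 402 − 360 = 42°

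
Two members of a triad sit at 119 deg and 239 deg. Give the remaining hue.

A triad spaces three hues 120° apart.
The full set is {119°, 239°, 359°}.

359°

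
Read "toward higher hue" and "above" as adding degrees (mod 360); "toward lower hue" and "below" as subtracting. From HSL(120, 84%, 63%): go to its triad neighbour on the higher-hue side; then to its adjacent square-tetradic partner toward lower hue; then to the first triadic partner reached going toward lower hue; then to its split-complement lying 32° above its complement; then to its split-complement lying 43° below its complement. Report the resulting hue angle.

triadic ↑ +120°: 120 + 120 = 240°
square ↓ −90°: 240 − 90 = 150°
triadic ↓ −120°: 150 − 120 = 30°
split-comp 32° ↑ +212°: 30 + 212 = 242°
split-comp 43° ↓ +137°: 242 + 137 = 379 → 379 − 360 = 19°

19°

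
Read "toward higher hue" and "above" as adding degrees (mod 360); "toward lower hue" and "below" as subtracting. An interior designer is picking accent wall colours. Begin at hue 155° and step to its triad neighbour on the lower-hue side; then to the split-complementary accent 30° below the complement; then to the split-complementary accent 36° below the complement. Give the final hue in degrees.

155 − 120 = 35°   (triadic ↓)
35 + 150 = 185°   (split-comp 30° ↓)
185 + 144 = 329°   (split-comp 36° ↓)

329°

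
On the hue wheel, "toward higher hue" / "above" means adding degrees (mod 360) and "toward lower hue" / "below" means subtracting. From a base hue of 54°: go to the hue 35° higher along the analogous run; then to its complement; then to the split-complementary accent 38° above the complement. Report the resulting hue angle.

+35° (analog 35° ↑): 54 + 35 = 89°
+180° (complement): 89 + 180 = 269°
+218° (split-comp 38° ↑): 269 + 218 = 487 → 487 − 360 = 127°

127°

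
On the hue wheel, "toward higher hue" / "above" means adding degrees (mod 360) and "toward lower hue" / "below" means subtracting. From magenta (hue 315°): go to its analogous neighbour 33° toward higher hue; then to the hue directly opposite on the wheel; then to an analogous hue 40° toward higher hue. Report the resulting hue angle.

analog 33° ↑ +33°: 315 + 33 = 348°
complement +180°: 348 + 180 = 528 → 528 − 360 = 168°
analog 40° ↑ +40°: 168 + 40 = 208°

208°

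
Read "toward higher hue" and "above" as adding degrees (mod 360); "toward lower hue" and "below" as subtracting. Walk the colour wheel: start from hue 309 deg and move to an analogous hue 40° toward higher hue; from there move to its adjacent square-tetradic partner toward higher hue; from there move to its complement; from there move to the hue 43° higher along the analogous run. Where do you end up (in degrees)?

309 + 40 = 349°   (analog 40° ↑)
349 + 90 = 439 → 439 − 360 = 79°   (square ↑)
79 + 180 = 259°   (complement)
259 + 43 = 302°   (analog 43° ↑)

302°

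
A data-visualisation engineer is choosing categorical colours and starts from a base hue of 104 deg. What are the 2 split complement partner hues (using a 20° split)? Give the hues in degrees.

Split-complementary hues sit 20° either side of the complement.
Complement of 104 deg: 104 + 180 = 284°
284 − 20 = 264°
284 + 20 = 304°

264° and 304°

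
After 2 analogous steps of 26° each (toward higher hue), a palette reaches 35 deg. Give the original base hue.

2 steps of 26° (toward higher hue) give a net shift of +52°.
Start = end − shift: 35 − 52 = -17 → -17 + 360 = 343°

343°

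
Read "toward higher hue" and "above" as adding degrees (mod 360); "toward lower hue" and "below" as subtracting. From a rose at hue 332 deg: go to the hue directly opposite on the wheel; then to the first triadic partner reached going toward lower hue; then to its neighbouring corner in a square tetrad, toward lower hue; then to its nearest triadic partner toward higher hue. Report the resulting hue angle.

62°

complement +180°: 332 + 180 = 512 → 512 − 360 = 152°
triadic ↓ −120°: 152 − 120 = 32°
square ↓ −90°: 32 − 90 = -58 → -58 + 360 = 302°
triadic ↑ +120°: 302 + 120 = 422 → 422 − 360 = 62°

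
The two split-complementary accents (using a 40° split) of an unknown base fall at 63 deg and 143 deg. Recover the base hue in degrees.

283°

The accents sit 40° either side of the complement, so the complement is their short-arc midpoint on the wheel.
Short-arc midpoint of 63° and 143°: 103°.
Base is 180° from the complement: 103 − 180 = -77 → -77 + 360 = 283°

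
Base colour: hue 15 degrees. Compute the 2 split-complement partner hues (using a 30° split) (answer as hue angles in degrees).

165° and 225°

Split-complementary hues sit 30° either side of the complement.
Complement of 15 degrees: 15 + 180 = 195°
195 − 30 = 165°
195 + 30 = 225°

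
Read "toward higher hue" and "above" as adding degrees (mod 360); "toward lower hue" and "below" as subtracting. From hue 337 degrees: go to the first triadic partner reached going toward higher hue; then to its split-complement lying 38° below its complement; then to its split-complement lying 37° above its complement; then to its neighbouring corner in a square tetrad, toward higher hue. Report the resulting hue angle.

186°

triadic ↑ +120°: 337 + 120 = 457 → 457 − 360 = 97°
split-comp 38° ↓ +142°: 97 + 142 = 239°
split-comp 37° ↑ +217°: 239 + 217 = 456 → 456 − 360 = 96°
square ↑ +90°: 96 + 90 = 186°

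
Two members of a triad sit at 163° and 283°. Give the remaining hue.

43°

A triad spaces three hues 120° apart.
The full set is {43°, 163°, 283°}.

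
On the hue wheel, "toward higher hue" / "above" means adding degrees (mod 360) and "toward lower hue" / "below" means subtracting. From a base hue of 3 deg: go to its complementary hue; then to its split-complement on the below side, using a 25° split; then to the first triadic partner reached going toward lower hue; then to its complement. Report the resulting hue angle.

complement +180°: 3 + 180 = 183°
split-comp 25° ↓ +155°: 183 + 155 = 338°
triadic ↓ −120°: 338 − 120 = 218°
complement +180°: 218 + 180 = 398 → 398 − 360 = 38°

38°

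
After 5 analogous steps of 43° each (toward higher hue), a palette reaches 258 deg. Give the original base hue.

43°

5 steps of 43° (toward higher hue) give a net shift of +215°.
Start = end − shift: 258 − 215 = 43°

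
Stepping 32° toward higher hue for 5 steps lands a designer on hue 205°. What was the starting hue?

45°

5 steps of 32° (toward higher hue) give a net shift of +160°.
Start = end − shift: 205 − 160 = 45°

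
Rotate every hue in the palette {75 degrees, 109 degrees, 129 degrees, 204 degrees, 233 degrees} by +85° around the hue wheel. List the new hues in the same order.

75 + 85 = 160°
109 + 85 = 194°
129 + 85 = 214°
204 + 85 = 289°
233 + 85 = 318°

160°, 194°, 214°, 289°, 318°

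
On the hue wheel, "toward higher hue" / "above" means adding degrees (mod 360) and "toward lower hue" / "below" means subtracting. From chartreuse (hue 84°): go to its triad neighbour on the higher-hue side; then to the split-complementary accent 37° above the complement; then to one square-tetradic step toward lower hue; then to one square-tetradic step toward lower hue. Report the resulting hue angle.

triadic ↑ +120°: 84 + 120 = 204°
split-comp 37° ↑ +217°: 204 + 217 = 421 → 421 − 360 = 61°
square ↓ −90°: 61 − 90 = -29 → -29 + 360 = 331°
square ↓ −90°: 331 − 90 = 241°

241°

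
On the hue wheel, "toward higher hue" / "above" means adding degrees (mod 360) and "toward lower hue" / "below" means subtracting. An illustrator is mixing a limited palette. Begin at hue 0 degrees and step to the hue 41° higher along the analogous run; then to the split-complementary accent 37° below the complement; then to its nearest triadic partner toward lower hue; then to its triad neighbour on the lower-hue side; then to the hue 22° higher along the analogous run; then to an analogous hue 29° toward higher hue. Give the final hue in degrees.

+41° (analog 41° ↑): 0 + 41 = 41°
+143° (split-comp 37° ↓): 41 + 143 = 184°
−120° (triadic ↓): 184 − 120 = 64°
−120° (triadic ↓): 64 − 120 = -56 → -56 + 360 = 304°
+22° (analog 22° ↑): 304 + 22 = 326°
+29° (analog 29° ↑): 326 + 29 = 355°

355°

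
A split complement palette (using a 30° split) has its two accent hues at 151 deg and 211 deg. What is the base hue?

1°

The accents sit 30° either side of the complement, so the complement is their short-arc midpoint on the wheel.
Short-arc midpoint of 151° and 211°: 181°.
Base is 180° from the complement: 181 − 180 = 1°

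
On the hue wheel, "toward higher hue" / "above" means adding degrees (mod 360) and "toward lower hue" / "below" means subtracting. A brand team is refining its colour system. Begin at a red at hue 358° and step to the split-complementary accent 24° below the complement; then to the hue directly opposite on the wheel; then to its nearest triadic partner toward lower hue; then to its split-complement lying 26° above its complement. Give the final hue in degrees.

60°

358 + 156 = 514 → 514 − 360 = 154°   (split-comp 24° ↓)
154 + 180 = 334°   (complement)
334 − 120 = 214°   (triadic ↓)
214 + 206 = 420 → 420 − 360 = 60°   (split-comp 26° ↑)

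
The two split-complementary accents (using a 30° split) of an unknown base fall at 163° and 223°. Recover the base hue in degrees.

13°

The accents sit 30° either side of the complement, so the complement is their short-arc midpoint on the wheel.
Short-arc midpoint of 163° and 223°: 193°.
Base is 180° from the complement: 193 − 180 = 13°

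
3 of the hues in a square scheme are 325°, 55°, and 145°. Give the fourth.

A square tetradic scheme places four hues every 90°.
The full set through 55° is {55°, 145°, 235°, 325°}.
Given {55°, 145°, 325°}, the missing hue is 235°.

235°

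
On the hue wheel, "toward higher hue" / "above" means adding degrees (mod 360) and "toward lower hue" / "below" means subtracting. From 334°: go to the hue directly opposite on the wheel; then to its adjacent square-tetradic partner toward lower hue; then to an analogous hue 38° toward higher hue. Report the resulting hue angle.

102°

334 + 180 = 514 → 514 − 360 = 154°   (complement)
154 − 90 = 64°   (square ↓)
64 + 38 = 102°   (analog 38° ↑)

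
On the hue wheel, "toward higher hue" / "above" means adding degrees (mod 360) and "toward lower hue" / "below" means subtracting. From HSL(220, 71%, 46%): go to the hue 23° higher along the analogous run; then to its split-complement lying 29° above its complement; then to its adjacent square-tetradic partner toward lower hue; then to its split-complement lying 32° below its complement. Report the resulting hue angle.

150°

220 + 23 = 243°   (analog 23° ↑)
243 + 209 = 452 → 452 − 360 = 92°   (split-comp 29° ↑)
92 − 90 = 2°   (square ↓)
2 + 148 = 150°   (split-comp 32° ↓)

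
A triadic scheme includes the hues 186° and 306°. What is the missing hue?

66°

A triad places three hues 120° apart.
The full set through 186° is {66°, 186°, 306°}.
Given {186°, 306°}, the missing hue is 66°.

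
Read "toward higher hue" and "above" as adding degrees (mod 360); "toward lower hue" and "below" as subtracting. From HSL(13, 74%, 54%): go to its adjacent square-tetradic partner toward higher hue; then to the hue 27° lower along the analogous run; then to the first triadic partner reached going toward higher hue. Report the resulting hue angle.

196°

13 + 90 = 103°   (square ↑)
103 − 27 = 76°   (analog 27° ↓)
76 + 120 = 196°   (triadic ↑)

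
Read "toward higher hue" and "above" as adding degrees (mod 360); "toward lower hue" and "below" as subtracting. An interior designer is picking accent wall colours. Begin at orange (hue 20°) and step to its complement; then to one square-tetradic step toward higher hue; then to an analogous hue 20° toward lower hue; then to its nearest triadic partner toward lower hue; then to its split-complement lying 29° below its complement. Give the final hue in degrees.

+180° (complement): 20 + 180 = 200°
+90° (square ↑): 200 + 90 = 290°
−20° (analog 20° ↓): 290 − 20 = 270°
−120° (triadic ↓): 270 − 120 = 150°
+151° (split-comp 29° ↓): 150 + 151 = 301°

301°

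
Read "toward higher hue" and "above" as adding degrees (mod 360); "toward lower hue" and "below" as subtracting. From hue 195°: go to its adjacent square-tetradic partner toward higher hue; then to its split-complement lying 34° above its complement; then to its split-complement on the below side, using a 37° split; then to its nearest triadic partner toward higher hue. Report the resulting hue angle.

195 + 90 = 285°   (square ↑)
285 + 214 = 499 → 499 − 360 = 139°   (split-comp 34° ↑)
139 + 143 = 282°   (split-comp 37° ↓)
282 + 120 = 402 → 402 − 360 = 42°   (triadic ↑)

42°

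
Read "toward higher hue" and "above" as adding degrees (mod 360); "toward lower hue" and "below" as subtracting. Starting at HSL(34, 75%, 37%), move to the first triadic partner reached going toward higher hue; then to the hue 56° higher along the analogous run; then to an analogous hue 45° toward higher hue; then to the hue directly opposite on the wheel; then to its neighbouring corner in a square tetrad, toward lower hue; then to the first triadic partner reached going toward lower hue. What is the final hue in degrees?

225°

34 + 120 = 154°   (triadic ↑)
154 + 56 = 210°   (analog 56° ↑)
210 + 45 = 255°   (analog 45° ↑)
255 + 180 = 435 → 435 − 360 = 75°   (complement)
75 − 90 = -15 → -15 + 360 = 345°   (square ↓)
345 − 120 = 225°   (triadic ↓)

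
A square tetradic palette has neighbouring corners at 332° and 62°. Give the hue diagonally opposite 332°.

A square tetradic scheme places four hues 90° apart; opposite corners are 180° apart.
332 + 180 = 512 → 512 − 360 = 152°

152°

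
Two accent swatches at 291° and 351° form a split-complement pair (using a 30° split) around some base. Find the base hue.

141°

The accents sit 30° either side of the complement, so the complement is their short-arc midpoint on the wheel.
Short-arc midpoint of 291° and 351°: 321°.
Base is 180° from the complement: 321 − 180 = 141°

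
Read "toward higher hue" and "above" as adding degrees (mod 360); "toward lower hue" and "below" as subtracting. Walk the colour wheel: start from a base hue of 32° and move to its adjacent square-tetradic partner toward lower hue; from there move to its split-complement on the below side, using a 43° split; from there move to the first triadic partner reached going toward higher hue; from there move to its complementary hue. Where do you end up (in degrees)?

19°

−90° (square ↓): 32 − 90 = -58 → -58 + 360 = 302°
+137° (split-comp 43° ↓): 302 + 137 = 439 → 439 − 360 = 79°
+120° (triadic ↑): 79 + 120 = 199°
+180° (complement): 199 + 180 = 379 → 379 − 360 = 19°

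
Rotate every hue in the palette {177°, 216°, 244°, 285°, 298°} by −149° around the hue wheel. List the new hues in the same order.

177 − 149 = 28°
216 − 149 = 67°
244 − 149 = 95°
285 − 149 = 136°
298 − 149 = 149°

28°, 67°, 95°, 136°, 149°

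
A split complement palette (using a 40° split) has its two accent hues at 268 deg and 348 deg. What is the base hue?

128°

The accents sit 40° either side of the complement, so the complement is their short-arc midpoint on the wheel.
Short-arc midpoint of 268° and 348°: 308°.
Base is 180° from the complement: 308 − 180 = 128°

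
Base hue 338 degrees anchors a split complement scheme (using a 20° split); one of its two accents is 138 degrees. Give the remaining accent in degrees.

Split-complementary hues sit 20° either side of the complement.
Complement of the base 338°: 338 + 180 = 518 → 518 − 360 = 158°
The given accent 138° is 20° one side of 158°; the other accent sits 20° the other side: 158 + 20 = 178°

178°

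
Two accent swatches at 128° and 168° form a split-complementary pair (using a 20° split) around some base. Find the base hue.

328°

The accents sit 20° either side of the complement, so the complement is their short-arc midpoint on the wheel.
Short-arc midpoint of 128° and 168°: 148°.
Base is 180° from the complement: 148 − 180 = -32 → -32 + 360 = 328°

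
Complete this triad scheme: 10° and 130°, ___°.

250°

A triad places three hues 120° apart.
The full set through 10° is {10°, 130°, 250°}.
Given {10°, 130°}, the missing hue is 250°.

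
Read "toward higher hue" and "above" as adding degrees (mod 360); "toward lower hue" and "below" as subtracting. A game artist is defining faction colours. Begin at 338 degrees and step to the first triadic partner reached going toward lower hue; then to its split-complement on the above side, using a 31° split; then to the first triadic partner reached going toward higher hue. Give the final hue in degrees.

189°

338 − 120 = 218°   (triadic ↓)
218 + 211 = 429 → 429 − 360 = 69°   (split-comp 31° ↑)
69 + 120 = 189°   (triadic ↑)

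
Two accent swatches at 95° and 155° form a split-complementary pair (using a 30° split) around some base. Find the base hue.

The accents sit 30° either side of the complement, so the complement is their short-arc midpoint on the wheel.
Short-arc midpoint of 95° and 155°: 125°.
Base is 180° from the complement: 125 − 180 = -55 → -55 + 360 = 305°

305°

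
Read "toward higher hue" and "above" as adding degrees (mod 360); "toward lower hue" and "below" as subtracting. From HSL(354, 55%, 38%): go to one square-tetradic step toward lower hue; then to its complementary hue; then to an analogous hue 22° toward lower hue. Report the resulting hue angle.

62°

354 − 90 = 264°   (square ↓)
264 + 180 = 444 → 444 − 360 = 84°   (complement)
84 − 22 = 62°   (analog 22° ↓)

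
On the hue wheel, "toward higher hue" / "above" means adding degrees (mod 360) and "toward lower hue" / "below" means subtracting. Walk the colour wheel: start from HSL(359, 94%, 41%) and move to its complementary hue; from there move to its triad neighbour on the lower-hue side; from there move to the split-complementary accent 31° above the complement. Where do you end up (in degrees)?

+180° (complement): 359 + 180 = 539 → 539 − 360 = 179°
−120° (triadic ↓): 179 − 120 = 59°
+211° (split-comp 31° ↑): 59 + 211 = 270°

270°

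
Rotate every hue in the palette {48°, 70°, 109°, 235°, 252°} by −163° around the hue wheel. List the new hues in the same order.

48 − 163 = -115 → -115 + 360 = 245°
70 − 163 = -93 → -93 + 360 = 267°
109 − 163 = -54 → -54 + 360 = 306°
235 − 163 = 72°
252 − 163 = 89°

245°, 267°, 306°, 72°, 89°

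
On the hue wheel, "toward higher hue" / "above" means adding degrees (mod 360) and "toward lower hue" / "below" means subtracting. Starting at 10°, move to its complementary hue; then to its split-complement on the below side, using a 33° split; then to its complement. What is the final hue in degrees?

157°

10 + 180 = 190°   (complement)
190 + 147 = 337°   (split-comp 33° ↓)
337 + 180 = 517 → 517 − 360 = 157°   (complement)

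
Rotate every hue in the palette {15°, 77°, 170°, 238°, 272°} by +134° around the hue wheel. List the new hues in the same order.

15 + 134 = 149°
77 + 134 = 211°
170 + 134 = 304°
238 + 134 = 372 → 372 − 360 = 12°
272 + 134 = 406 → 406 − 360 = 46°

149°, 211°, 304°, 12°, 46°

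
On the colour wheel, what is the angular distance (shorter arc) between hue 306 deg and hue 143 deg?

163°

|306 − 143| = 163.
163 ≤ 180, so the shorter arc is 163°.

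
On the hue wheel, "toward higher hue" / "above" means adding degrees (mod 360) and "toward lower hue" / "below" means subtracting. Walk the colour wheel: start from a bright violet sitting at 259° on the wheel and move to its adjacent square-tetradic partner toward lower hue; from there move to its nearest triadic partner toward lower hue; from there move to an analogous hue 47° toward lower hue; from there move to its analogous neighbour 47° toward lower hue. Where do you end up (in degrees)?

259 − 90 = 169°   (square ↓)
169 − 120 = 49°   (triadic ↓)
49 − 47 = 2°   (analog 47° ↓)
2 − 47 = -45 → -45 + 360 = 315°   (analog 47° ↓)

315°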